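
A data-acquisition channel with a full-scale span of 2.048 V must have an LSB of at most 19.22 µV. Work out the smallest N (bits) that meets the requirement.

Number of steps required ≥ 2.048 V / 19.22 µV = 106555.67.
Need 2^N ≥ 106555.67; 2^16 = 65536, 2^17 = 131072.
Minimum N = 17.

17 bits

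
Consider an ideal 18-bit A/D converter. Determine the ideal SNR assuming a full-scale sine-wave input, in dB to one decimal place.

SNR ≈ 6.02·N + 1.76 dB = 6.02·18 + 1.76 = 110.12 dB.

110.1 dB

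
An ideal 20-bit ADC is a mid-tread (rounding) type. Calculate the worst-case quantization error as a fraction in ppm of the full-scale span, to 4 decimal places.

0.4768 ppm

Rounding → worst-case error = ½ LSB = V_FS/2^21, so 1e+06/2097152 = 0.476837 ppm of full scale.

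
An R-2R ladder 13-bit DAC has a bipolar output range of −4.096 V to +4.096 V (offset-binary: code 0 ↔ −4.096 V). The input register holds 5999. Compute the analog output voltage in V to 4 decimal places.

LSB = 8.192 V / 2^13 = 1.000 mV.
V_out = (−4.096) + 5999 × 0.001 V = 1.903 V.

1.9030 V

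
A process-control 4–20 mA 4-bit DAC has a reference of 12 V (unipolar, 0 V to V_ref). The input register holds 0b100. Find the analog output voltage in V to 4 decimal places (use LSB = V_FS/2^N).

3.0000 V

LSB = 12 V / 2^4 = 0.7500 V.
Code 0b100 = 4 decimal.
V_out = 0 + 4 × 0.75 V = 3 V.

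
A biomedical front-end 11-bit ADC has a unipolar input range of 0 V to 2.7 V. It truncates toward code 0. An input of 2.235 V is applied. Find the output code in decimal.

LSB = 2.7 V / 2048 = 1.318 mV.
(V_in − V_low)/LSB = (2.235 − 0) / 0.00131836 = 1695.289.
So the output code is 1695.

code 1695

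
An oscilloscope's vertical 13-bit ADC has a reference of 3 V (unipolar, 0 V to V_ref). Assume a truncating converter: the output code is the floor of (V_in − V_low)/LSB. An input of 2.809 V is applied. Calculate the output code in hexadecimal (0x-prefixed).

code 0x1DF6 (decimal 7670)

Full-scale span = 3 V; LSB = 3/2^13 = 366.21 µV.
(2.809 − 0) / 0.000366211 = 7670.443 LSBs.
So the output code is 7670.
In hexadecimal (0x-prefixed): 0x1DF6.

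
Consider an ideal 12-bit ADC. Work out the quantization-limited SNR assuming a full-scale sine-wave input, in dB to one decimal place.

74.0 dB

SNR ≈ 6.02·N + 1.76 dB = 6.02·12 + 1.76 = 74.00 dB.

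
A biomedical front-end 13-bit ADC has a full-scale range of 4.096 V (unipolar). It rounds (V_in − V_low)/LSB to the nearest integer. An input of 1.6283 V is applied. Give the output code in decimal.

Full-scale span = 4.096 V; LSB = 4.096/2^13 = 0.500 mV.
(1.6283 − 0) / 0.0005 = 3256.600 LSBs.
round(3256.600) = 3257.

code 3257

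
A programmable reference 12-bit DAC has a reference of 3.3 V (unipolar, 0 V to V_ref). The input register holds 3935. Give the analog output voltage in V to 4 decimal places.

3.1703 V

LSB = 3.3 V / 2^12 = 0.806 mV.
V_out = 0 + 3935 × 0.000805664 V = 3.17029 V.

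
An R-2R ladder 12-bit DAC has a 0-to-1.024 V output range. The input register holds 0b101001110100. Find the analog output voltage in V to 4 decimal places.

0.6690 V

LSB = 1.024 V / 2^12 = 250.00 µV.
Code 0b101001110100 = 2676 decimal.
V_out = 0 + 2676 × 0.00025 V = 0.669 V.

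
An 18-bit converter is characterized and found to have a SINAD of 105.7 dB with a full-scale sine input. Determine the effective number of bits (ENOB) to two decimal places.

ENOB = (SINAD − 1.76) / 6.02 = (105.7 − 1.76)/6.02 = 17.266.

17.27 bits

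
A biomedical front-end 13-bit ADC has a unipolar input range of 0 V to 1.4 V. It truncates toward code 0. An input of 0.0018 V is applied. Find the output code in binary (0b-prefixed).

Full-scale span = 1.4 V; LSB = 1.4/2^13 = 170.90 µV.
Input sits at 10.533 steps above V_low.
So the output code is 10.
In binary (0b-prefixed): 0b1010.

code 0b1010 (decimal 10)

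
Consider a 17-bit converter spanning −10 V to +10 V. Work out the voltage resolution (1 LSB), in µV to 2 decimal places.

152.59 µV

Full-scale span = 20 V.
LSB = 20 / 2^17 = 20 / 131072 = 0.000152588 V = 152.59 µV.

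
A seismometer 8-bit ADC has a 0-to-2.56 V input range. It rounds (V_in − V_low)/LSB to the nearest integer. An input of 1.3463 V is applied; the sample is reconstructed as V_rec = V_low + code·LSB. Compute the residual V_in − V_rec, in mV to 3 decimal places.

Step size: 2.56 V ÷ 2^8 = 10.000 mV.
Scaled input = 134.6300 LSBs, so code = 135.
V_rec = 0 + 135·0.01 = 1.35 V.
Difference: -0.0037 V → -3.700 mV.

-3.700 mV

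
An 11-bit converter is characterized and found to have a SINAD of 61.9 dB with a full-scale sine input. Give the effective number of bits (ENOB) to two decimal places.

9.99 bits

ENOB = (SINAD − 1.76) / 6.02 = (61.9 − 1.76)/6.02 = 9.990.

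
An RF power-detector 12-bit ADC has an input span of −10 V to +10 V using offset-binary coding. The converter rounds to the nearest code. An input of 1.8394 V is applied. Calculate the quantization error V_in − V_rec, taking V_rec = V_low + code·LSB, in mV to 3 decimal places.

-1.420 mV

Step size: 20 V ÷ 2^12 = 4.883 mV.
(V_in − V_low)/LSB = (1.8394 − (−10))/0.00488281 = 2424.7091 → code 2425 (round).
Code 2425 maps back to (−10) + 2425×0.00488281 V = 1.8408203 V.
Difference: -0.00142031 V → -1.420 mV.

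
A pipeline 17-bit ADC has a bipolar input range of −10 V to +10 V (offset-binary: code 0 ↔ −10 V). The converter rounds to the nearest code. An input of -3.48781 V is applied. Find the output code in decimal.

LSB = 20 V / 131072 = 152.59 µV.
Input sits at 42678.288 steps above V_low.
So the output code is 42678.

code 42678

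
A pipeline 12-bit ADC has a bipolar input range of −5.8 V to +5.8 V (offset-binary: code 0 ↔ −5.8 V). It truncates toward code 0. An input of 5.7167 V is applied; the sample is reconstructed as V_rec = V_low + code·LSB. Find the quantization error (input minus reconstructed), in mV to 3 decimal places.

1.661 mV

One LSB is 11.6 V / 4096 = 2.832 mV.
(5.7167 − (−5.8))/0.00283203 = 4066.5865; ⌊·⌋ gives code 4066.
Reconstructed: 5.7150391 V.
V_in − V_rec = 0.00166094 V = 1.661 mV.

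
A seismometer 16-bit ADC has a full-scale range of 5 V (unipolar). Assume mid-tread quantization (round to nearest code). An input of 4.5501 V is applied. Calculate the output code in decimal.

code 59639

LSB = 5 V / 65536 = 76.29 µV.
Input sits at 59639.071 steps above V_low.
round(59639.071) = 59639.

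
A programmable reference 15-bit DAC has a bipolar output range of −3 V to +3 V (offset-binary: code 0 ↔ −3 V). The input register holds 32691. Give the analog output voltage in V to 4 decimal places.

LSB = 6 V / 2^15 = 183.11 µV.
V_out = (−3) + 32691 × 0.000183105 V = 2.9859 V.

2.9859 V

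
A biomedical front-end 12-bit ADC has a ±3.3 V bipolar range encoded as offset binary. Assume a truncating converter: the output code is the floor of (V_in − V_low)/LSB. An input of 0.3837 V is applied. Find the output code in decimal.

With 4096 levels over 6.6 V, one step is 1.611 mV.
(0.3837 − (−3.3)) / 0.00161133 = 2286.127 LSBs.
Floor → code 2286.

code 2286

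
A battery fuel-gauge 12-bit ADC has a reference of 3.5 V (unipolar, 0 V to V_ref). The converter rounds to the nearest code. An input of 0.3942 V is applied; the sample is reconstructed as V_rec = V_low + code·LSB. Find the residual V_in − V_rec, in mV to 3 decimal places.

0.279 mV

LSB = 3.5/2^12 = 0.854 mV.
Scaled input = 461.3266 LSBs, so code = 461.
V_rec = 0 + 461·0.000854492 = 0.3939209 V.
Error = 0.3942 − 0.3939209 = 0.000279102 V = 0.279 mV.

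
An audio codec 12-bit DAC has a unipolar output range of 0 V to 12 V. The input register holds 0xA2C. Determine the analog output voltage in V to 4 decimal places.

LSB = 12 V / 2^12 = 2.930 mV.
Code 0xA2C = 2604 decimal.
V_out = 0 + 2604 × 0.00292969 V = 7.62891 V.

7.6289 V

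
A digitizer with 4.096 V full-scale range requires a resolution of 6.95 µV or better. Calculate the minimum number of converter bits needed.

20 bits

Number of steps required ≥ 4.096 V / 6.95 µV = 589352.52.
Need 2^N ≥ 589352.52; 2^19 = 524288, 2^20 = 1048576.
Minimum N = 20.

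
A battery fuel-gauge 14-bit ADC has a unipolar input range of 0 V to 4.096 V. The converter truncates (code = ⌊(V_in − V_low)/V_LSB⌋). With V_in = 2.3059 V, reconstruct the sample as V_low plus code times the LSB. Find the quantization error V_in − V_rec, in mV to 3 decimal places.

0.150 mV

LSB = 4.096/2^14 = 250.00 µV.
(V_in − V_low)/LSB = (2.3059 − 0)/0.00025 = 9223.6000 → code 9223 (floor).
Reconstructed: 2.30575 V.
V_in − V_rec = 0.00015 V = 0.150 mV.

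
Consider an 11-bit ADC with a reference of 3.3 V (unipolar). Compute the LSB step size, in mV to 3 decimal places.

1.611 mV

Full-scale span = 3.3 V.
LSB = 3.3 / 2^11 = 3.3 / 2048 = 0.00161133 V = 1.611 mV.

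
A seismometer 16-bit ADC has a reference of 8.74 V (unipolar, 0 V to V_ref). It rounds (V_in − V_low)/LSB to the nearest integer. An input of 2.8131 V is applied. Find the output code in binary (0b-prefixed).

code 0b101001001100110 (decimal 21094)

LSB = 8.74 V / 65536 = 133.36 µV.
Input sits at 21093.744 steps above V_low.
round(21093.744) = 21094.
In binary (0b-prefixed): 0b101001001100110.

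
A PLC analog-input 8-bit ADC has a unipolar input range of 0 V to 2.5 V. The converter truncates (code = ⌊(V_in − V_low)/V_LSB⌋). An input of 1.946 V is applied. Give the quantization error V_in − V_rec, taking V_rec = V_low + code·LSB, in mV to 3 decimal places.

2.641 mV

Step size: 2.5 V ÷ 2^8 = 9.766 mV.
(1.946 − 0)/0.00976562 = 199.2704; ⌊·⌋ gives code 199.
Code 199 maps back to 0 + 199×0.00976562 V = 1.9433594 V.
V_in − V_rec = 0.00264063 V = 2.641 mV.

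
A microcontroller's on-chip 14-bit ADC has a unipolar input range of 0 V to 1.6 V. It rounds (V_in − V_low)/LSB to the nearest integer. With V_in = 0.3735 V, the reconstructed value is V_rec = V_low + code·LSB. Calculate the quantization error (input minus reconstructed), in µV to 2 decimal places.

-35.16 µV

LSB = 1.6/2^14 = 97.66 µV.
(V_in − V_low)/LSB = (0.3735 − 0)/9.76563e-05 = 3824.6400 → code 3825 (round).
Reconstructed: 0.37353516 V.
Error = 0.3735 − 0.37353516 = -3.51562e-05 V = -35.16 µV.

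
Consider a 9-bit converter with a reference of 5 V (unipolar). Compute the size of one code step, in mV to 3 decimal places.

Full-scale span = 5 V.
LSB = 5 / 2^9 = 5 / 512 = 0.00976562 V = 9.766 mV.

9.766 mV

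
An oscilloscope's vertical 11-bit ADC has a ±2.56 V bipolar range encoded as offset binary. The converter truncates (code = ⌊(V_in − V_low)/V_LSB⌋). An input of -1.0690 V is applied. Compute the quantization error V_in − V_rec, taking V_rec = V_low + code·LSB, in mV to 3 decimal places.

LSB = 5.12/2^11 = 2.500 mV.
Scaled input = 596.4000 LSBs, so code = 596.
Code 596 maps back to (−2.56) + 596×0.0025 V = -1.07 V.
Error = -1.0690 − (−1.07) = 0.001 V = 1.000 mV.

1.000 mV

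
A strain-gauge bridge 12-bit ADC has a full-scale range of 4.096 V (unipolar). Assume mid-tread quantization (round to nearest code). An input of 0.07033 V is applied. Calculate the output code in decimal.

code 70

With 4096 levels over 4.096 V, one step is 1.000 mV.
Input sits at 70.330 steps above V_low.
So the output code is 70.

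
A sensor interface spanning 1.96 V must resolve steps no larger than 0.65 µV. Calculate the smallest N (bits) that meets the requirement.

Number of steps required ≥ 1.96 V / 0.65 µV = 3015384.62.
Need 2^N ≥ 3015384.62; 2^21 = 2097152, 2^22 = 4194304.
Minimum N = 22.

22 bits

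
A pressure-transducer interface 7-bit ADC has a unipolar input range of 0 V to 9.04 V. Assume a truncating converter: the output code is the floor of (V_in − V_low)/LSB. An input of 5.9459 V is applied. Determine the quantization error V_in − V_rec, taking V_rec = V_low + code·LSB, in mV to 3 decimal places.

13.400 mV

Step size: 9.04 V ÷ 2^7 = 70.625 mV.
Scaled input = 84.1897 LSBs, so code = 84.
V_rec = 0 + 84·0.070625 = 5.9325 V.
Error = 5.9459 − 5.9325 = 0.0134 V = 13.400 mV.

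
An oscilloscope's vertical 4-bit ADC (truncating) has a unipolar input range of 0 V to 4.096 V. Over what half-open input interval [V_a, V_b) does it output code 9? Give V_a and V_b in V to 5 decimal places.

LSB = 4.096/2^4 = 256.000 mV.
V_a = V_low + 9·LSB = 2.304 V; V_b = V_low + 10·LSB = 2.56 V.

[2.30400 V, 2.56000 V)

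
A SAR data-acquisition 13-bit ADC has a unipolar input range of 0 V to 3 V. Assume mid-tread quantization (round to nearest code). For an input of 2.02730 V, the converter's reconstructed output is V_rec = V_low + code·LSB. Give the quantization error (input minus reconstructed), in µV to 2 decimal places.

LSB = 3/2^13 = 366.21 µV.
Scaled input = 5535.8805 LSBs, so code = 5536.
Code 5536 maps back to 0 + 5536×0.000366211 V = 2.0273438 V.
Difference: -4.375e-05 V → -43.75 µV.

-43.75 µV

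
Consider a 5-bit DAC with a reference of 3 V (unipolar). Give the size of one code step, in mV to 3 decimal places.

93.750 mV

Full-scale span = 3 V.
LSB = 3 / 2^5 = 3 / 32 = 0.09375 V = 93.750 mV.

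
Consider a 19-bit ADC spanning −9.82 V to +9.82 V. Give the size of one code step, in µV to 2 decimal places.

Full-scale span = 19.64 V.
LSB = 19.64 / 2^19 = 19.64 / 524288 = 3.74603e-05 V = 37.46 µV.

37.46 µV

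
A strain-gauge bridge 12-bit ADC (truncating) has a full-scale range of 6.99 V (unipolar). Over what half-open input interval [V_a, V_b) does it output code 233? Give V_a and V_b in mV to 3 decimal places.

[397.625 mV, 399.331 mV)

LSB = 6.99/2^12 = 1.707 mV.
V_a = V_low + 233·LSB = 0.397625 V; V_b = V_low + 234·LSB = 0.399331 V.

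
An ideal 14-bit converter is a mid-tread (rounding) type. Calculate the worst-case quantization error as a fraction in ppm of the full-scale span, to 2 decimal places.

Rounding → worst-case error = ½ LSB = V_FS/2^15, so 1e+06/32768 = 30.5176 ppm of full scale.

30.52 ppm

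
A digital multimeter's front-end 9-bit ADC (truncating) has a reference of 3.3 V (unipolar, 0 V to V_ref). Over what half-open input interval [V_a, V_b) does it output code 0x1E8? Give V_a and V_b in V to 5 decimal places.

LSB = 3.3/2^9 = 6.445 mV.
Code 0x1E8 = 488 decimal.
V_a = V_low + 488·LSB = 3.14531 V; V_b = V_low + 489·LSB = 3.15176 V.

[3.14531 V, 3.15176 V)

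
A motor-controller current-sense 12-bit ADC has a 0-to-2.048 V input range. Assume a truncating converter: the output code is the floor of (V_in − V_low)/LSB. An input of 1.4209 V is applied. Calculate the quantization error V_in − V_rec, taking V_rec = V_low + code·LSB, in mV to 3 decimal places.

0.400 mV

LSB = 2.048/2^12 = 0.500 mV.
(1.4209 − 0)/0.0005 = 2841.8000; ⌊·⌋ gives code 2841.
Code 2841 maps back to 0 + 2841×0.0005 V = 1.4205 V.
Error = 1.4209 − 1.4205 = 0.0004 V = 0.400 mV.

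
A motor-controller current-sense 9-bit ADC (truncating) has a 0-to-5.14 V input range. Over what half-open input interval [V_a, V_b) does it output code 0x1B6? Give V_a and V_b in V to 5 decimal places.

LSB = 5.14/2^9 = 10.039 mV.
Code 0x1B6 = 438 decimal.
V_a = V_low + 438·LSB = 4.39711 V; V_b = V_low + 439·LSB = 4.40715 V.

[4.39711 V, 4.40715 V)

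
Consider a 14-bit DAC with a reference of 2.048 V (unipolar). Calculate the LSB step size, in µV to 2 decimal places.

Full-scale span = 2.048 V.
LSB = 2.048 / 2^14 = 2.048 / 16384 = 0.000125 V = 125.00 µV.

125.00 µV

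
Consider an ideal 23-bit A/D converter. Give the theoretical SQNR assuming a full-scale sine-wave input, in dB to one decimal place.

SNR ≈ 6.02·N + 1.76 dB = 6.02·23 + 1.76 = 140.22 dB.

140.2 dB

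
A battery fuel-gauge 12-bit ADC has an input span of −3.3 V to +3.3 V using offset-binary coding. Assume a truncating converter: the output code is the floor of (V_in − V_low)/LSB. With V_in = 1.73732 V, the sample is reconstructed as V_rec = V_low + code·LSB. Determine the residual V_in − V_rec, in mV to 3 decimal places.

0.308 mV

One LSB is 6.6 V / 4096 = 1.611 mV.
(V_in − V_low)/LSB = (1.73732 − (−3.3))/0.00161133 = 3126.1913 → code 3126 (floor).
V_rec = (−3.3) + 3126·0.00161133 = 1.7370117 V.
Difference: 0.000308281 V → 0.308 mV.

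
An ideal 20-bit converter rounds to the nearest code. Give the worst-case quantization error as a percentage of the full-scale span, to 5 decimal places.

Rounding → worst-case error = ½ LSB = V_FS/2^21, so 100/2097152 = 4.76837e-05 % of full scale.

0.00005 %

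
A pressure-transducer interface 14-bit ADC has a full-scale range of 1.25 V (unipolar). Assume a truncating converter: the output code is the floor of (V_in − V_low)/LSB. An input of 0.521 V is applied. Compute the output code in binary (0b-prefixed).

With 16384 levels over 1.25 V, one step is 76.29 µV.
Input sits at 6828.851 steps above V_low.
⌊·⌋(6828.851) = 6828.
In binary (0b-prefixed): 0b1101010101100.

code 0b1101010101100 (decimal 6828)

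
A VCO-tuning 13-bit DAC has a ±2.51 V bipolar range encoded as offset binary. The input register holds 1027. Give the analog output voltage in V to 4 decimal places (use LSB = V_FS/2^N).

-1.8807 V

LSB = 5.02 V / 2^13 = 0.613 mV.
V_out = (−2.51) + 1027 × 0.000612793 V = -1.88066 V.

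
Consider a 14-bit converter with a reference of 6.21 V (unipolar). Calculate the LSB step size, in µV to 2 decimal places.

Full-scale span = 6.21 V.
LSB = 6.21 / 2^14 = 6.21 / 16384 = 0.000379028 V = 379.03 µV.

379.03 µV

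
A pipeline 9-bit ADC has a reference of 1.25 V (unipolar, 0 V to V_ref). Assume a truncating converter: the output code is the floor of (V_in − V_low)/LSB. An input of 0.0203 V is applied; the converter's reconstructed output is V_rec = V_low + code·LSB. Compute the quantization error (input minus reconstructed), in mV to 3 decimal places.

Step size: 1.25 V ÷ 2^9 = 2.441 mV.
(V_in − V_low)/LSB = (0.0203 − 0)/0.00244141 = 8.3149 → code 8 (floor).
V_rec = 0 + 8·0.00244141 = 0.01953125 V.
Error = 0.0203 − 0.01953125 = 0.00076875 V = 0.769 mV.

0.769 mV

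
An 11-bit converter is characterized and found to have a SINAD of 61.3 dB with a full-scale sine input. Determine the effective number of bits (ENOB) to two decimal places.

ENOB = (SINAD − 1.76) / 6.02 = (61.3 − 1.76)/6.02 = 9.890.

9.89 bits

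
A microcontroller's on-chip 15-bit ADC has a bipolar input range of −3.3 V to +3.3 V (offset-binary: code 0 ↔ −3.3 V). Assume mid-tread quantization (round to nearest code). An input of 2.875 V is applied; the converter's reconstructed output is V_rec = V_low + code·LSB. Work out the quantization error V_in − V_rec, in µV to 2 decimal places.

-12.21 µV

Step size: 6.6 V ÷ 2^15 = 201.42 µV.
Scaled input = 30657.9394 LSBs, so code = 30658.
Reconstructed: 2.8750122 V.
Error = 2.875 − 2.8750122 = -1.2207e-05 V = -12.21 µV.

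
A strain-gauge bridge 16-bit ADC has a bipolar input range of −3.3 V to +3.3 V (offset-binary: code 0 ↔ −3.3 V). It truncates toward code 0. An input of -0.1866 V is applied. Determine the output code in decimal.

Full-scale span = 6.6 V; LSB = 6.6/2^16 = 100.71 µV.
(-0.1866 − (−3.3)) / 0.000100708 = 30915.119 LSBs.
⌊·⌋(30915.119) = 30915.

code 30915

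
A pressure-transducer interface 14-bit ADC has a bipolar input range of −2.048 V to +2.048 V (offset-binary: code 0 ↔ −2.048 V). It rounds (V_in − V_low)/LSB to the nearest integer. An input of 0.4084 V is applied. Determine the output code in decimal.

LSB = 4.096 V / 16384 = 250.00 µV.
(0.4084 − (−2.048)) / 0.00025 = 9825.600 LSBs.
Round → code 9826.

code 9826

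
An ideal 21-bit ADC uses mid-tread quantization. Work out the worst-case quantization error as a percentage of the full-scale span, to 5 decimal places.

Rounding → worst-case error = ½ LSB = V_FS/2^22, so 100/4194304 = 2.38419e-05 % of full scale.

0.00002 %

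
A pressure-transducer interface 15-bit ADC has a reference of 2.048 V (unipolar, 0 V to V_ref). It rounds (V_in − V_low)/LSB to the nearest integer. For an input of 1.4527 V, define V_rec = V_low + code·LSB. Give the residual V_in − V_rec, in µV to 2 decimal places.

One LSB is 2.048 V / 32768 = 62.50 µV.
Scaled input = 23243.2000 LSBs, so code = 23243.
Reconstructed: 1.4526875 V.
Difference: 1.25e-05 V → 12.50 µV.

12.50 µV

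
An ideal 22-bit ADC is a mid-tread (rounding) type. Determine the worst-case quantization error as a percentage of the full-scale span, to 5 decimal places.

Rounding → worst-case error = ½ LSB = V_FS/2^23, so 100/8388608 = 1.19209e-05 % of full scale.

0.00001 %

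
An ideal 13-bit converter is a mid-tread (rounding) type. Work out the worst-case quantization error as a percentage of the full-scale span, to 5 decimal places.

0.00610 %

Rounding → worst-case error = ½ LSB = V_FS/2^14, so 100/16384 = 0.00610352 % of full scale.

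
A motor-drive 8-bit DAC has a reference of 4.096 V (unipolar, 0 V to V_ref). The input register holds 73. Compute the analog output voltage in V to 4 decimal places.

LSB = 4.096 V / 2^8 = 16.000 mV.
V_out = 0 + 73 × 0.016 V = 1.168 V.

1.1680 V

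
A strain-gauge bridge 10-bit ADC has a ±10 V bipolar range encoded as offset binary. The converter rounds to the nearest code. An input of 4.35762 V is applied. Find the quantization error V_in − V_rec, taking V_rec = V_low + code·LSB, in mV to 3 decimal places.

2.151 mV

LSB = 20/2^10 = 19.531 mV.
(V_in − V_low)/LSB = (4.35762 − (−10))/0.0195312 = 735.1101 → code 735 (round).
Code 735 maps back to (−10) + 735×0.0195312 V = 4.3554688 V.
Difference: 0.00215125 V → 2.151 mV.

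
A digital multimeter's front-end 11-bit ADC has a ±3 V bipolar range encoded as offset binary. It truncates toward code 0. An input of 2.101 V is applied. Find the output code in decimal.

code 1741

Full-scale span = 6 V; LSB = 6/2^11 = 2.930 mV.
(V_in − V_low)/LSB = (2.101 − (−3)) / 0.00292969 = 1741.141.
Floor → code 1741.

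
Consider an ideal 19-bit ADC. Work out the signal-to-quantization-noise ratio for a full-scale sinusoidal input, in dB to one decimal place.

SNR ≈ 6.02·N + 1.76 dB = 6.02·19 + 1.76 = 116.14 dB.

116.1 dB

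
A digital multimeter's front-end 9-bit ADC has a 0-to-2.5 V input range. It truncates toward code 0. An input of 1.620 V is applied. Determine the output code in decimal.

Full-scale span = 2.5 V; LSB = 2.5/2^9 = 4.883 mV.
(V_in − V_low)/LSB = (1.620 − 0) / 0.00488281 = 331.776.
⌊·⌋(331.776) = 331.

code 331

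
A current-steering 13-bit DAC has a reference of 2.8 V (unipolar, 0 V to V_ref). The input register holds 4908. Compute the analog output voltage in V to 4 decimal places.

1.6775 V

LSB = 2.8 V / 2^13 = 341.80 µV.
V_out = 0 + 4908 × 0.000341797 V = 1.67754 V.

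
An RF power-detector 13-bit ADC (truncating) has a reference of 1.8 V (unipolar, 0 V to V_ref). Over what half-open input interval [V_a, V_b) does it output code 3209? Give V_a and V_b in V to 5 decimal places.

LSB = 1.8/2^13 = 219.73 µV.
V_a = V_low + 3209·LSB = 0.705103 V; V_b = V_low + 3210·LSB = 0.705322 V.

[0.70510 V, 0.70532 V)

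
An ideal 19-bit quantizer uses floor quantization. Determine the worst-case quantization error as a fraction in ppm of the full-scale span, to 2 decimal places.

Truncating → worst-case error = 1 LSB = V_FS/2^19, so 1e+06/524288 = 1.90735 ppm of full scale.

1.91 ppm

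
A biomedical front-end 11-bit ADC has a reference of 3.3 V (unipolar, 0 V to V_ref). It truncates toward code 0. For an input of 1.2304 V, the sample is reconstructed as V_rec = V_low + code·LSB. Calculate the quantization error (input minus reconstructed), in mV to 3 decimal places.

Step size: 3.3 V ÷ 2^11 = 1.611 mV.
Scaled input = 763.5937 LSBs, so code = 763.
Code 763 maps back to 0 + 763×0.00161133 V = 1.2294434 V.
Difference: 0.000956641 V → 0.957 mV.

0.957 mV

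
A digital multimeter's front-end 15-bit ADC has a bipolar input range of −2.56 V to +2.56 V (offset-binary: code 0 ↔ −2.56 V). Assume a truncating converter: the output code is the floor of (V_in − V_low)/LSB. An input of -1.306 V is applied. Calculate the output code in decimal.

code 8025

Full-scale span = 5.12 V; LSB = 5.12/2^15 = 156.25 µV.
(V_in − V_low)/LSB = (-1.306 − (−2.56)) / 0.00015625 = 8025.600.
Floor → code 8025.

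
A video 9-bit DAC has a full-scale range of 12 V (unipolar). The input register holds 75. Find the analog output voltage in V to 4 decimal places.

LSB = 12 V / 2^9 = 23.438 mV.
V_out = 0 + 75 × 0.0234375 V = 1.75781 V.

1.7578 V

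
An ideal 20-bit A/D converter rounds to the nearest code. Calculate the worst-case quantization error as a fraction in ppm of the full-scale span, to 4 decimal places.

Rounding → worst-case error = ½ LSB = V_FS/2^21, so 1e+06/2097152 = 0.476837 ppm of full scale.

0.4768 ppm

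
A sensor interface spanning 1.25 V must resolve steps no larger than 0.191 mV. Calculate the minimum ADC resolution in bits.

13 bits

Number of steps required ≥ 1.25 V / 0.191 mV = 6544.50.
Need 2^N ≥ 6544.50; 2^12 = 4096, 2^13 = 8192.
Minimum N = 13.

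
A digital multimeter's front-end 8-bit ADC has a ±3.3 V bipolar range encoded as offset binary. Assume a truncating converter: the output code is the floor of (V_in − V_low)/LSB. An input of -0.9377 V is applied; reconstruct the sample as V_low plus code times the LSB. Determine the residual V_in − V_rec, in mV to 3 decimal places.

16.206 mV

One LSB is 6.6 V / 256 = 25.781 mV.
(V_in − V_low)/LSB = (-0.9377 − (−3.3))/0.0257812 = 91.6286 → code 91 (floor).
Code 91 maps back to (−3.3) + 91×0.0257812 V = -0.95390625 V.
Error = -0.9377 − (−0.95390625) = 0.0162062 V = 16.206 mV.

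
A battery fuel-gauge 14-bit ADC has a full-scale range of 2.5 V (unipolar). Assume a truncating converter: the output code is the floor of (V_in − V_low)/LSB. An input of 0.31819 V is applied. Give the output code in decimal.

code 2085

With 16384 levels over 2.5 V, one step is 152.59 µV.
Input sits at 2085.290 steps above V_low.
⌊·⌋(2085.290) = 2085.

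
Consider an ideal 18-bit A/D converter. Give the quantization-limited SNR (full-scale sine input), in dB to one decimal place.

110.1 dB

SNR ≈ 6.02·N + 1.76 dB = 6.02·18 + 1.76 = 110.12 dB.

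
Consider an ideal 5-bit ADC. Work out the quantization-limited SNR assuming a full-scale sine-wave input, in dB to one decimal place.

31.9 dB

SNR ≈ 6.02·N + 1.76 dB = 6.02·5 + 1.76 = 31.86 dB.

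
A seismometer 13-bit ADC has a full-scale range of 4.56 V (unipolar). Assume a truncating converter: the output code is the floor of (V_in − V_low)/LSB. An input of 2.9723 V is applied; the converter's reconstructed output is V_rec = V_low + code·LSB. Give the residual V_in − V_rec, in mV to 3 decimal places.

Step size: 4.56 V ÷ 2^13 = 0.557 mV.
(2.9723 − 0)/0.000556641 = 5339.7109; ⌊·⌋ gives code 5339.
V_rec = 0 + 5339·0.000556641 = 2.9719043 V.
Difference: 0.000395703 V → 0.396 mV.

0.396 mV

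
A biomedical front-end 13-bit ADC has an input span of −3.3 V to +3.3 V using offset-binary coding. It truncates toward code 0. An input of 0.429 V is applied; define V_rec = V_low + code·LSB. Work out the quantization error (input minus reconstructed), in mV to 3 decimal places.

0.387 mV

LSB = 6.6/2^13 = 0.806 mV.
(0.429 − (−3.3))/0.000805664 = 4628.4800; ⌊·⌋ gives code 4628.
Reconstructed: 0.42861328 V.
Difference: 0.000386719 V → 0.387 mV.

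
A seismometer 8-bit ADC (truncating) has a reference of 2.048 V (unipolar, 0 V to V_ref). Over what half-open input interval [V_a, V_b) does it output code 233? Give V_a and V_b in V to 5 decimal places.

LSB = 2.048/2^8 = 8.000 mV.
V_a = V_low + 233·LSB = 1.864 V; V_b = V_low + 234·LSB = 1.872 V.

[1.86400 V, 1.87200 V)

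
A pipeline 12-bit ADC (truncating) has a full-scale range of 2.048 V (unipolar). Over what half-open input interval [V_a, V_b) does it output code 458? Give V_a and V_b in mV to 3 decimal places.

[229.000 mV, 229.500 mV)

LSB = 2.048/2^12 = 0.500 mV.
V_a = V_low + 458·LSB = 0.229 V; V_b = V_low + 459·LSB = 0.2295 V.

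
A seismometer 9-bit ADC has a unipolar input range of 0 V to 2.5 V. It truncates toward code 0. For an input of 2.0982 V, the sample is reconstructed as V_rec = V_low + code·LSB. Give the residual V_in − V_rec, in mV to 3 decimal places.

One LSB is 2.5 V / 512 = 4.883 mV.
Scaled input = 429.7114 LSBs, so code = 429.
Reconstructed: 2.0947266 V.
Difference: 0.00347344 V → 3.473 mV.

3.473 mV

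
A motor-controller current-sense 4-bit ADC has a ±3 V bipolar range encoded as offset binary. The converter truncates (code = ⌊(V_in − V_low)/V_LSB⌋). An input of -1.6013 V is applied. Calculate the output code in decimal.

code 3

LSB = 6 V / 16 = 375.000 mV.
(V_in − V_low)/LSB = (-1.6013 − (−3)) / 0.375 = 3.730.
Floor → code 3.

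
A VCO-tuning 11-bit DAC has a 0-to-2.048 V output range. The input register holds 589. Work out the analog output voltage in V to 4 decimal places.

LSB = 2.048 V / 2^11 = 1.000 mV.
V_out = 0 + 589 × 0.001 V = 0.589 V.

0.5890 V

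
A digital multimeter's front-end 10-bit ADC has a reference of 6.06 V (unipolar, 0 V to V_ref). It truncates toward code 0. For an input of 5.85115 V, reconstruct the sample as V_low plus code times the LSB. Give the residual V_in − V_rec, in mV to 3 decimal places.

4.197 mV

One LSB is 6.06 V / 1024 = 5.918 mV.
(5.85115 − 0)/0.00591797 = 988.7092; ⌊·⌋ gives code 988.
Reconstructed: 5.8469531 V.
Difference: 0.00419688 V → 4.197 mV.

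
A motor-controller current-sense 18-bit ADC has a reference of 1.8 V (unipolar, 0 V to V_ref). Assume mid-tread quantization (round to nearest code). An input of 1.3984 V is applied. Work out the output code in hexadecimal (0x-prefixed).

code 0x31B89 (decimal 203657)

With 262144 levels over 1.8 V, one step is 6.87 µV.
(V_in − V_low)/LSB = (1.3984 − 0) / 6.86646e-06 = 203656.761.
round(203656.761) = 203657.
In hexadecimal (0x-prefixed): 0x31B89.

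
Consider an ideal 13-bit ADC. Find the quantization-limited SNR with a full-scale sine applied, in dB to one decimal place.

80.0 dB

SNR ≈ 6.02·N + 1.76 dB = 6.02·13 + 1.76 = 80.02 dB.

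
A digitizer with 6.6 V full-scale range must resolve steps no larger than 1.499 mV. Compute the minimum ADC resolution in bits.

13 bits

Number of steps required ≥ 6.6 V / 1.499 mV = 4402.94.
Need 2^N ≥ 4402.94; 2^12 = 4096, 2^13 = 8192.
Minimum N = 13.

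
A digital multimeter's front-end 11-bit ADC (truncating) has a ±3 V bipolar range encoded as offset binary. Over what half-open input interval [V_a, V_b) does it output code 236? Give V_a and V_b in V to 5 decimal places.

[-2.30859 V, -2.30566 V)

LSB = 6/2^11 = 2.930 mV.
V_a = V_low + 236·LSB = -2.30859 V; V_b = V_low + 237·LSB = -2.30566 V.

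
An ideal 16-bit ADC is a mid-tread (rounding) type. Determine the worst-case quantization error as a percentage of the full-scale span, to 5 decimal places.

0.00076 %

Rounding → worst-case error = ½ LSB = V_FS/2^17, so 100/131072 = 0.000762939 % of full scale.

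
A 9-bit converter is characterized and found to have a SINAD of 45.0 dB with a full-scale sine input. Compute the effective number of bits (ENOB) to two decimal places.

ENOB = (SINAD − 1.76) / 6.02 = (45.0 − 1.76)/6.02 = 7.183.

7.18 bits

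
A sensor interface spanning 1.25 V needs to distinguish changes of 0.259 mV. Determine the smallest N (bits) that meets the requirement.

Number of steps required ≥ 1.25 V / 0.259 mV = 4826.25.
Need 2^N ≥ 4826.25; 2^12 = 4096, 2^13 = 8192.
Minimum N = 13.

13 bits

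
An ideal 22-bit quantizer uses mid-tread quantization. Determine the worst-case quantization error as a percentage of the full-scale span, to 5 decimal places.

0.00001 %

Rounding → worst-case error = ½ LSB = V_FS/2^23, so 100/8388608 = 1.19209e-05 % of full scale.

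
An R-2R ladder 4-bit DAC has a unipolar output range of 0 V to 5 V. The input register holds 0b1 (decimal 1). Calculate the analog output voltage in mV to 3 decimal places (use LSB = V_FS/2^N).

LSB = 5 V / 2^4 = 312.500 mV.
Code 0b1 = 1 decimal.
V_out = 0 + 1 × 0.3125 V = 0.3125 V.
= 312.500 mV.

312.500 mV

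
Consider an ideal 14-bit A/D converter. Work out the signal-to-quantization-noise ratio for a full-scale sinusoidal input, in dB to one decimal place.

SNR ≈ 6.02·N + 1.76 dB = 6.02·14 + 1.76 = 86.04 dB.

86.0 dB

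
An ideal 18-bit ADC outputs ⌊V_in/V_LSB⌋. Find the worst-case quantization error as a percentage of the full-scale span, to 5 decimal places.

0.00038 %

Truncating → worst-case error = 1 LSB = V_FS/2^18, so 100/262144 = 0.00038147 % of full scale.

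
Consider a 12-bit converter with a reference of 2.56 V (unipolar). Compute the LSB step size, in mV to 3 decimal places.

0.625 mV

Full-scale span = 2.56 V.
LSB = 2.56 / 2^12 = 2.56 / 4096 = 0.000625 V = 0.625 mV.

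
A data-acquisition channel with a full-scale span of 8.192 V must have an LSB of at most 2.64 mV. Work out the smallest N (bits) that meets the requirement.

Number of steps required ≥ 8.192 V / 2.64 mV = 3103.03.
Need 2^N ≥ 3103.03; 2^11 = 2048, 2^12 = 4096.
Minimum N = 12.

12 bits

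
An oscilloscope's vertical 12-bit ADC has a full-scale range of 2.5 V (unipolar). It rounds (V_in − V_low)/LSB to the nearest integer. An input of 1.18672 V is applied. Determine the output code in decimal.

With 4096 levels over 2.5 V, one step is 0.610 mV.
Input sits at 1944.322 steps above V_low.
round(1944.322) = 1944.

code 1944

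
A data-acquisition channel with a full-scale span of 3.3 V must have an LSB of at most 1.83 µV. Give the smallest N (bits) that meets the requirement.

21 bits

Number of steps required ≥ 3.3 V / 1.83 µV = 1803278.69.
Need 2^N ≥ 1803278.69; 2^20 = 1048576, 2^21 = 2097152.
Minimum N = 21.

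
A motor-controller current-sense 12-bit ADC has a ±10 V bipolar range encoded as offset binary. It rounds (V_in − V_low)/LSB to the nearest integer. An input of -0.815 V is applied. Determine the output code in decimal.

code 1881

With 4096 levels over 20 V, one step is 4.883 mV.
(V_in − V_low)/LSB = (-0.815 − (−10)) / 0.00488281 = 1881.088.
So the output code is 1881.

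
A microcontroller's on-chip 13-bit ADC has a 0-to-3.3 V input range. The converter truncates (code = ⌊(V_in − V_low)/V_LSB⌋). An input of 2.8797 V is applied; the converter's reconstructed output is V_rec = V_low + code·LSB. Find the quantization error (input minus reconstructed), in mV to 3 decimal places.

0.257 mV

One LSB is 3.3 V / 8192 = 402.83 µV.
Scaled input = 7148.6371 LSBs, so code = 7148.
Reconstructed: 2.8794434 V.
Error = 2.8797 − 2.8794434 = 0.000256641 V = 0.257 mV.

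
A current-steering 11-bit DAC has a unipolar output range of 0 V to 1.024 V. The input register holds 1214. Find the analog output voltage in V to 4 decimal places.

0.6070 V

LSB = 1.024 V / 2^11 = 0.500 mV.
V_out = 0 + 1214 × 0.0005 V = 0.607 V.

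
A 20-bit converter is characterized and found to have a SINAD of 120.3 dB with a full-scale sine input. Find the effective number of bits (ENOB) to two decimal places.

ENOB = (SINAD − 1.76) / 6.02 = (120.3 − 1.76)/6.02 = 19.691.

19.69 bits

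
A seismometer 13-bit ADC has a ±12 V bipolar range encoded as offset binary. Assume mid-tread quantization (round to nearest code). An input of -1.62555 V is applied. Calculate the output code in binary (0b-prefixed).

code 0b110111010101 (decimal 3541)

LSB = 24 V / 8192 = 2.930 mV.
Input sits at 3541.146 steps above V_low.
Round → code 3541.
In binary (0b-prefixed): 0b110111010101.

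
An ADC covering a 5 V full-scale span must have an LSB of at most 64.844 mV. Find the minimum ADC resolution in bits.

Number of steps required ≥ 5 V / 64.844 mV = 77.11.
Need 2^N ≥ 77.11; 2^6 = 64, 2^7 = 128.
Minimum N = 7.

7 bits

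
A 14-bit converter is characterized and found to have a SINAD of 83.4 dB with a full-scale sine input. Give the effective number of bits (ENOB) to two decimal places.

ENOB = (SINAD − 1.76) / 6.02 = (83.4 − 1.76)/6.02 = 13.561.

13.56 bits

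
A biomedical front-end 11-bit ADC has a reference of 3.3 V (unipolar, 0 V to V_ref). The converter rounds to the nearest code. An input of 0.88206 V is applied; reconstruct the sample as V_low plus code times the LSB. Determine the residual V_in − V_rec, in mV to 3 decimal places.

0.664 mV

Step size: 3.3 V ÷ 2^11 = 1.611 mV.
Scaled input = 547.4118 LSBs, so code = 547.
V_rec = 0 + 547·0.00161133 = 0.88139648 V.
Error = 0.88206 − 0.88139648 = 0.000663516 V = 0.664 mV.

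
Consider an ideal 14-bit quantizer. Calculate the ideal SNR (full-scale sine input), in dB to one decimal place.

SNR ≈ 6.02·N + 1.76 dB = 6.02·14 + 1.76 = 86.04 dB.

86.0 dB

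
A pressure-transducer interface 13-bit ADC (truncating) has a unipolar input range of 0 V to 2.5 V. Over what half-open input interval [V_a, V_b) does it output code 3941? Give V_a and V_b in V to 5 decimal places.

LSB = 2.5/2^13 = 305.18 µV.
V_a = V_low + 3941·LSB = 1.2027 V; V_b = V_low + 3942·LSB = 1.203 V.

[1.20270 V, 1.20300 V)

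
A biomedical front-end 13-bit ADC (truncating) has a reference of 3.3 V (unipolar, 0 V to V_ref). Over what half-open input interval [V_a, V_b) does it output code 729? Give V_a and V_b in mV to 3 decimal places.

LSB = 3.3/2^13 = 402.83 µV.
V_a = V_low + 729·LSB = 0.293665 V; V_b = V_low + 730·LSB = 0.294067 V.

[293.665 mV, 294.067 mV)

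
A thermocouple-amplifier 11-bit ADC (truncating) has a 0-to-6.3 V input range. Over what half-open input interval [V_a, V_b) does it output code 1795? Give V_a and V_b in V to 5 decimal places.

[5.52173 V, 5.52480 V)

LSB = 6.3/2^11 = 3.076 mV.
V_a = V_low + 1795·LSB = 5.52173 V; V_b = V_low + 1796·LSB = 5.5248 V.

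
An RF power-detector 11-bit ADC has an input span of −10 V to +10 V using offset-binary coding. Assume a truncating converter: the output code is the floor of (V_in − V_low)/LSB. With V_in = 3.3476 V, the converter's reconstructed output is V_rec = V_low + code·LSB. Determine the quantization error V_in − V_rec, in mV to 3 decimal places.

One LSB is 20 V / 2048 = 9.766 mV.
(V_in − V_low)/LSB = (3.3476 − (−10))/0.00976562 = 1366.7942 → code 1366 (floor).
V_rec = (−10) + 1366·0.00976562 = 3.3398438 V.
Error = 3.3476 − 3.3398438 = 0.00775625 V = 7.756 mV.

7.756 mV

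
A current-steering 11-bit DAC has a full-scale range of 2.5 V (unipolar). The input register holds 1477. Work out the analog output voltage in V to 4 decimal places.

1.8030 V

LSB = 2.5 V / 2^11 = 1.221 mV.
V_out = 0 + 1477 × 0.0012207 V = 1.80298 V.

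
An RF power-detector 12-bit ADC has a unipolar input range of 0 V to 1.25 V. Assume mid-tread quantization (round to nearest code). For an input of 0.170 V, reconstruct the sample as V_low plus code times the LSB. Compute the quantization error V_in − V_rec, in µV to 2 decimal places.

One LSB is 1.25 V / 4096 = 305.18 µV.
(0.170 − 0)/0.000305176 = 557.0560; round gives code 557.
Code 557 maps back to 0 + 557×0.000305176 V = 0.16998291 V.
V_in − V_rec = 1.70898e-05 V = 17.09 µV.

17.09 µV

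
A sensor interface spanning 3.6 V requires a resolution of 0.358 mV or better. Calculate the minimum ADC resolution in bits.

14 bits

Number of steps required ≥ 3.6 V / 0.358 mV = 10055.87.
Need 2^N ≥ 10055.87; 2^13 = 8192, 2^14 = 16384.
Minimum N = 14.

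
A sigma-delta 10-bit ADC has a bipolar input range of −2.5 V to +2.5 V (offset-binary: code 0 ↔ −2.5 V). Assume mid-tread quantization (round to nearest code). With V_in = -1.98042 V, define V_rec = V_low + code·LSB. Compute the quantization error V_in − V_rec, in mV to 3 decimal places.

2.002 mV

LSB = 5/2^10 = 4.883 mV.
(-1.98042 − (−2.5))/0.00488281 = 106.4100; round gives code 106.
Code 106 maps back to (−2.5) + 106×0.00488281 V = -1.9824219 V.
Error = -1.98042 − (−1.9824219) = 0.00200188 V = 2.002 mV.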